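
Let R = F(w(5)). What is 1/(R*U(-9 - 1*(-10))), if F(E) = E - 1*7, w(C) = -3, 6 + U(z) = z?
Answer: 1/50 ≈ 0.020000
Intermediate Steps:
U(z) = -6 + z
F(E) = -7 + E (F(E) = E - 7 = -7 + E)
R = -10 (R = -7 - 3 = -10)
1/(R*U(-9 - 1*(-10))) = 1/(-10*(-6 + (-9 - 1*(-10)))) = 1/(-10*(-6 + (-9 + 10))) = 1/(-10*(-6 + 1)) = 1/(-10*(-5)) = 1/50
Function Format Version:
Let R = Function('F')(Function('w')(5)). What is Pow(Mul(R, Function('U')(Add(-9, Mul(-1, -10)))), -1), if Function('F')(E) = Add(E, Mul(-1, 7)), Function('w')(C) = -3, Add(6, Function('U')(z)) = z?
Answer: Rational(1, 50) ≈ 0.020000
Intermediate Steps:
Function('U')(z) = Add(-6, z)
Function('F')(E) = Add(-7, E) (Function('F')(E) = Add(E, -7) = Add(-7, E))
R = -10 (R = Add(-7, -3) = -10)
Pow(Mul(R, Function('U')(Add(-9, Mul(-1, -10)))), -1) = Pow(Mul(-10, Add(-6, Add(-9, Mul(-1, -10)))), -1) = Pow(Mul(-10, Add(-6, Add(-9, 10))), -1) = Pow(Mul(-10, Add(-6, 1)), -1) = Pow(Mul(-10, -5), -1) = Pow(50, -1) = Rational(1, 50)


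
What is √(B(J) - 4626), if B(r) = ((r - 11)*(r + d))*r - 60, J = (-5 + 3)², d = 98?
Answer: 3*I*√838 ≈ 86.845*I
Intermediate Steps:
J = 4 (J = (-2)² = 4)
B(r) = -60 + r*(-11 + r)*(98 + r) (B(r) = ((r - 11)*(r + 98))*r - 60 = ((-11 + r)*(98 + r))*r - 60 = r*(-11 + r)*(98 + r) - 60 = -60 + r*(-11 + r)*(98 + r))
√(B(J) - 4626) = √((-60 + 4³ - 1078*4 + 87*4²) - 4626) = √((-60 + 64 - 4312 + 87*16) - 4626) = √((-60 + 64 - 4312 + 1392) - 4626) = √(-2916 - 4626) = √(-7542) = 3*I*√838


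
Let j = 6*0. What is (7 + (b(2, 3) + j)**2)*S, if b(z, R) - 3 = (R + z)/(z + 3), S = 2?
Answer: 46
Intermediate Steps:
b(z, R) = 3 + (R + z)/(3 + z) (b(z, R) = 3 + (R + z)/(z + 3) = 3 + (R + z)/(3 + z))
j = 0
(7 + (b(2, 3) + j)**2)*S = (7 + ((9 + 3 + 4*2)/(3 + 2) + 0)**2)*2 = (7 + ((9 + 3 + 8)/5 + 0)**2)*2 = (7 + ((1/5)*20 + 0)**2)*2 = (7 + (4 + 0)**2)*2 = (7 + 4**2)*2 = (7 + 16)*2 = 23*2 = 46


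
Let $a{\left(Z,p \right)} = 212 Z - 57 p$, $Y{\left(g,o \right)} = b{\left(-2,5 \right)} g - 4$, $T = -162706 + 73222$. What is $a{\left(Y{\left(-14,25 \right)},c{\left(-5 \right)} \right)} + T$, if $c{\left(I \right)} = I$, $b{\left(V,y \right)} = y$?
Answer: $-104887$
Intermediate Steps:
$T = -89484$
$Y{\left(g,o \right)} = -4 + 5 g$ ($Y{\left(g,o \right)} = 5 g - 4 = -4 + 5 g$)
$a{\left(Z,p \right)} = - 57 p + 212 Z$
$a{\left(Y{\left(-14,25 \right)},c{\left(-5 \right)} \right)} + T = \left(\left(-57\right) \left(-5\right) + 212 \left(-4 + 5 \left(-14\right)\right)\right) - 89484 = \left(285 + 212 \left(-4 - 70\right)\right) - 89484 = \left(285 + 212 \left(-74\right)\right) - 89484 = \left(285 - 15688\right) - 89484 = -15403 - 89484 = -104887$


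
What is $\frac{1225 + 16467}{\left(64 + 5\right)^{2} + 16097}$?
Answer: $\frac{8846}{10429} \approx 0.84821$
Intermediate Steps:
$\frac{1225 + 16467}{\left(64 + 5\right)^{2} + 16097} = \frac{17692}{69^{2} + 16097} = \frac{17692}{4761 + 16097} = \frac{17692}{20858} = 17692 \cdot \frac{1}{20858} = \frac{8846}{10429}$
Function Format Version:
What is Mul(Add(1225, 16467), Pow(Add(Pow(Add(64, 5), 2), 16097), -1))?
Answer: Rational(8846, 10429) ≈ 0.84821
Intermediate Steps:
Mul(Add(1225, 16467), Pow(Add(Pow(Add(64, 5), 2), 16097), -1)) = Mul(17692, Pow(Add(Pow(69, 2), 16097), -1)) = Mul(17692, Pow(Add(4761, 16097), -1)) = Mul(17692, Pow(20858, -1)) = Mul(17692, Rational(1, 20858)) = Rational(8846, 10429)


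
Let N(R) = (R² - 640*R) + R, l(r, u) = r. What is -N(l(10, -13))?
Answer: 6290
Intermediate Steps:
N(R) = R² - 639*R
-N(l(10, -13)) = -10*(-639 + 10) = -10*(-629) = -1*(-6290) = 6290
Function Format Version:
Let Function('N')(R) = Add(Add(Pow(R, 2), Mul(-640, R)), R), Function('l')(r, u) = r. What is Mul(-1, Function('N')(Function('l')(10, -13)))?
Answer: 6290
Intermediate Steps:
Function('N')(R) = Add(Pow(R, 2), Mul(-639, R))
Mul(-1, Function('N')(Function('l')(10, -13))) = Mul(-1, Mul(10, Add(-639, 10))) = Mul(-1, Mul(10, -629)) = Mul(-1, -6290) = 6290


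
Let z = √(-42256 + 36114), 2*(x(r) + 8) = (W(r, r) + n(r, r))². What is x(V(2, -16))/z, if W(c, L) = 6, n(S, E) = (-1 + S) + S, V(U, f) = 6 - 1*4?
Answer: -65*I*√6142/12284 ≈ -0.41469*I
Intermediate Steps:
V(U, f) = 2 (V(U, f) = 6 - 4 = 2)
n(S, E) = -1 + 2*S
x(r) = -8 + (5 + 2*r)²/2 (x(r) = -8 + (6 + (-1 + 2*r))²/2 = -8 + (5 + 2*r)²/2)
z = I*√6142 (z = √(-6142) = I*√6142 ≈ 78.371*I)
x(V(2, -16))/z = (-8 + (5 + 2*2)²/2)/((I*√6142)) = (-8 + (5 + 4)²/2)*(-I*√6142/6142) = (-8 + (½)*9²)*(-I*√6142/6142) = (-8 + (½)*81)*(-I*√6142/6142) = (-8 + 81/2)*(-I*√6142/6142) = 65*(-I*√6142/6142)/2 = -65*I*√6142/12284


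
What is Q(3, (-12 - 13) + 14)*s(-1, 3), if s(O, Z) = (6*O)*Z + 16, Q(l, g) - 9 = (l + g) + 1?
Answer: -4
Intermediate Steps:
Q(l, g) = 10 + g + l (Q(l, g) = 9 + ((l + g) + 1) = 9 + ((g + l) + 1) = 9 + (1 + g + l) = 10 + g + l)
s(O, Z) = 16 + 6*O*Z (s(O, Z) = 6*O*Z + 16 = 16 + 6*O*Z)
Q(3, (-12 - 13) + 14)*s(-1, 3) = (10 + ((-12 - 13) + 14) + 3)*(16 + 6*(-1)*3) = (10 + (-25 + 14) + 3)*(16 - 18) = (10 - 11 + 3)*(-2) = 2*(-2) = -4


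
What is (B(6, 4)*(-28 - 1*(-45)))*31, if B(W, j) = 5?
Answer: 2635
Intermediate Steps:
(B(6, 4)*(-28 - 1*(-45)))*31 = (5*(-28 - 1*(-45)))*31 = (5*(-28 + 45))*31 = (5*17)*31 = 85*31 = 2635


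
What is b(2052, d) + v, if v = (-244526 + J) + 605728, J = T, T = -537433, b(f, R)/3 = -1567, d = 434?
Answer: -180932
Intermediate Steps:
b(f, R) = -4701 (b(f, R) = 3*(-1567) = -4701)
J = -537433
v = -176231 (v = (-244526 - 537433) + 605728 = -781959 + 605728 = -176231)
b(2052, d) + v = -4701 - 176231 = -180932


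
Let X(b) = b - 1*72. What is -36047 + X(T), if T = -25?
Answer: -36144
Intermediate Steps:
X(b) = -72 + b (X(b) = b - 72 = -72 + b)
-36047 + X(T) = -36047 + (-72 - 25) = -36047 - 97 = -36144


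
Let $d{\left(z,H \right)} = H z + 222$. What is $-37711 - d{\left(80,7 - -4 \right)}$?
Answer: $-38813$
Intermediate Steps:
$d{\left(z,H \right)} = 222 + H z$
$-37711 - d{\left(80,7 - -4 \right)} = -37711 - \left(222 + \left(7 - -4\right) 80\right) = -37711 - \left(222 + \left(7 + 4\right) 80\right) = -37711 - \left(222 + 11 \cdot 80\right) = -37711 - \left(222 + 880\right) = -37711 - 1102 = -38813$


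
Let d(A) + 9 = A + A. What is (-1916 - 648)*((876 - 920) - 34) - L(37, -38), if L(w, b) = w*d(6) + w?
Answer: 199844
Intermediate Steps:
d(A) = -9 + 2*A (d(A) = -9 + (A + A) = -9 + 2*A)
L(w, b) = 4*w (L(w, b) = w*(-9 + 2*6) + w = w*(-9 + 12) + w = w*3 + w = 3*w + w = 4*w)
(-1916 - 648)*((876 - 920) - 34) - L(37, -38) = (-1916 - 648)*((876 - 920) - 34) - 4*37 = -2564*(-44 - 34) - 1*148 = -2564*(-78) - 148 = 199992 - 148 = 199844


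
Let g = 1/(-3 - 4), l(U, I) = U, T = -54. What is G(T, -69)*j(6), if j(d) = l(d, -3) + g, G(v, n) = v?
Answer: -2214/7 ≈ -316.29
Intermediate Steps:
g = -⅐ (g = 1/(-7) = -⅐ ≈ -0.14286)
j(d) = -⅐ + d (j(d) = d - ⅐ = -⅐ + d)
G(T, -69)*j(6) = -54*(-⅐ + 6) = -54*41/7 = -2214/7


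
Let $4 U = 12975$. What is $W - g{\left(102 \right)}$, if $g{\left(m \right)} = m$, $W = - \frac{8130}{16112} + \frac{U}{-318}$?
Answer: $- \frac{113494}{1007} \approx -112.71$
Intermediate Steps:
$U = \frac{12975}{4}$ ($U = \frac{1}{4} \cdot 12975 = \frac{12975}{4} \approx 3243.8$)
$W = - \frac{10780}{1007}$ ($W = - \frac{8130}{16112} + \frac{12975}{4 \left(-318\right)} = \left(-8130\right) \frac{1}{16112} + \frac{12975}{4} \left(- \frac{1}{318}\right) = - \frac{4065}{8056} - \frac{4325}{424} = - \frac{10780}{1007} \approx -10.705$)
$W - g{\left(102 \right)} = - \frac{10780}{1007} - 102 = - \frac{113494}{1007}$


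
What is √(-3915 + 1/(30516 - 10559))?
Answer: I*√1559273418878/19957 ≈ 62.57*I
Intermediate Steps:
√(-3915 + 1/(30516 - 10559)) = √(-3915 + 1/19957) = √(-78131654/19957) = I*√1559273418878/19957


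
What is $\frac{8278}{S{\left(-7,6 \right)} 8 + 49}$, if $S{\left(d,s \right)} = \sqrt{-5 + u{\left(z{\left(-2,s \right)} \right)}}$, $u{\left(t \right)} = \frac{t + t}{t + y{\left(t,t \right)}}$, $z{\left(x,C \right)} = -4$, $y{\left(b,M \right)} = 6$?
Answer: $\frac{405622}{2977} - \frac{198672 i}{2977} \approx 136.25 - 66.736 i$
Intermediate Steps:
$u{\left(t \right)} = \frac{2 t}{6 + t}$ ($u{\left(t \right)} = \frac{t + t}{t + 6} = \frac{2 t}{6 + t}$)
$S{\left(d,s \right)} = 3 i$ ($S{\left(d,s \right)} = \sqrt{-5 + 2 \left(-4\right) \frac{1}{6 - 4}} = \sqrt{-5 + 2 \left(-4\right) \frac{1}{2}} = \sqrt{-5 - 4} = \sqrt{-9} = 3 i$)
$\frac{8278}{S{\left(-7,6 \right)} 8 + 49} = \frac{8278}{3 i 8 + 49} = \frac{8278}{24 i + 49} = \frac{8278}{49 + 24 i} = 8278 \frac{49 - 24 i}{2977} = \frac{8278 \left(49 - 24 i\right)}{2977}$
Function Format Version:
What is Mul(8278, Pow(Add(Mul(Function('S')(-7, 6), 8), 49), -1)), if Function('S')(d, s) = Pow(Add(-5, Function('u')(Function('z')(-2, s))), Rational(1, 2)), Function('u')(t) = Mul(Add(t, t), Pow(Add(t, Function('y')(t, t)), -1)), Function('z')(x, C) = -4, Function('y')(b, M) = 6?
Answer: Add(Rational(405622, 2977), Mul(Rational(-198672, 2977), I)) ≈ Add(136.25, Mul(-66.736, I))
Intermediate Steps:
Function('u')(t) = Mul(2, t, Pow(Add(6, t), -1)) (Function('u')(t) = Mul(Add(t, t), Pow(Add(t, 6), -1)) = Mul(Mul(2, t), Pow(Add(6, t), -1)) = Mul(2, t, Pow(Add(6, t), -1)))
Function('S')(d, s) = Mul(3, I) (Function('S')(d, s) = Pow(Add(-5, Mul(2, -4, Pow(Add(6, -4), -1))), Rational(1, 2)) = Pow(Add(-5, Mul(2, -4, Pow(2, -1))), Rational(1, 2)) = Pow(Add(-5, Mul(2, -4, Rational(1, 2))), Rational(1, 2)) = Pow(Add(-5, -4), Rational(1, 2)) = Pow(-9, Rational(1, 2)) = Mul(3, I))
Mul(8278, Pow(Add(Mul(Function('S')(-7, 6), 8), 49), -1)) = Mul(8278, Pow(Add(Mul(Mul(3, I), 8), 49), -1)) = Mul(8278, Pow(Add(Mul(24, I), 49), -1)) = Mul(8278, Pow(Add(49, Mul(24, I)), -1)) = Mul(8278, Mul(Rational(1, 2977), Add(49, Mul(-24, I)))) = Mul(Rational(8278, 2977), Add(49, Mul(-24, I)))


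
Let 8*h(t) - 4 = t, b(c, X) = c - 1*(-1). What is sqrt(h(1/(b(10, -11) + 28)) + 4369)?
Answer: sqrt(106336230)/156 ≈ 66.102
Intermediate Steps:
b(c, X) = 1 + c (b(c, X) = c + 1 = 1 + c)
h(t) = 1/2 + t/8
sqrt(h(1/(b(10, -11) + 28)) + 4369) = sqrt((1/2 + 1/(8*((1 + 10) + 28))) + 4369) = sqrt((1/2 + 1/(8*(11 + 28))) + 4369) = sqrt((1/2 + (1/8)/39) + 4369) = sqrt((1/2 + (1/8)*(1/39)) + 4369) = sqrt((1/2 + 1/312) + 4369) = sqrt(157/312 + 4369) = sqrt(1363285/312) = sqrt(106336230)/156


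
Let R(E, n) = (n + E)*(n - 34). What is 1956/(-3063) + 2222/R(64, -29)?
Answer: -3706322/2251305 ≈ -1.6463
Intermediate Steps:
R(E, n) = (-34 + n)*(E + n) (R(E, n) = (E + n)*(-34 + n) = (-34 + n)*(E + n))
1956/(-3063) + 2222/R(64, -29) = 1956/(-3063) + 2222/((-29)² - 34*64 - 34*(-29) + 64*(-29)) = 1956*(-1/3063) + 2222/(841 - 2176 + 986 - 1856) = -652/1021 + 2222/(-2205) = -652/1021 + 2222*(-1/2205) = -652/1021 - 2222/2205 = -3706322/2251305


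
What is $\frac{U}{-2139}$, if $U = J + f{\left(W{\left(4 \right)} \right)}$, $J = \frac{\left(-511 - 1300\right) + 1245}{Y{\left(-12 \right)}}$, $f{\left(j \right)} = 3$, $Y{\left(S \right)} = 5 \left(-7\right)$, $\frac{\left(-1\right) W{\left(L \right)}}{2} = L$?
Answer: $- \frac{671}{74865} \approx -0.0089628$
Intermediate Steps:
$W{\left(L \right)} = - 2 L$
$Y{\left(S \right)} = -35$
$J = \frac{566}{35}$ ($J = \frac{\left(-511 - 1300\right) + 1245}{-35} = \left(-1811 + 1245\right) \left(- \frac{1}{35}\right) = \left(-566\right) \left(- \frac{1}{35}\right) = \frac{566}{35} \approx 16.171$)
$U = \frac{671}{35}$ ($U = \frac{566}{35} + 3 = \frac{671}{35} \approx 19.171$)
$\frac{U}{-2139} = \frac{671}{35 \left(-2139\right)} = \frac{671}{35} \left(- \frac{1}{2139}\right) = - \frac{671}{74865}$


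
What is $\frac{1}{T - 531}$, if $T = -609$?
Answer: $- \frac{1}{1140} \approx -0.00087719$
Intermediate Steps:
$\frac{1}{T - 531} = \frac{1}{-609 - 531} = \frac{1}{-1140} = - \frac{1}{1140}$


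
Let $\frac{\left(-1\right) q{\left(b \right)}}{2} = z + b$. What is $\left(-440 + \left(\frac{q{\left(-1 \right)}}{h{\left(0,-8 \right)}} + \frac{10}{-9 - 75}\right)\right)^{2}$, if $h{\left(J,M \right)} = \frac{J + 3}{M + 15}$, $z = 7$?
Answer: $\frac{386554921}{1764} \approx 2.1914 \cdot 10^{5}$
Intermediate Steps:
$q{\left(b \right)} = -14 - 2 b$ ($q{\left(b \right)} = - 2 \left(7 + b\right) = -14 - 2 b$)
$h{\left(J,M \right)} = \frac{3 + J}{15 + M}$
$\left(-440 + \left(\frac{q{\left(-1 \right)}}{h{\left(0,-8 \right)}} + \frac{10}{-9 - 75}\right)\right)^{2} = \left(-440 + \left(\frac{-14 - -2}{\frac{1}{15 - 8} \left(3 + 0\right)} + \frac{10}{-9 - 75}\right)\right)^{2} = \left(-440 + \left(\frac{-14 + 2}{\frac{1}{7} \cdot 3} + \frac{10}{-9 - 75}\right)\right)^{2} = \left(-440 + \left(- \frac{12}{\frac{1}{7} \cdot 3} + \frac{10}{-84}\right)\right)^{2} = \left(-440 + \left(- \frac{12}{\frac{3}{7}} + 10 \left(- \frac{1}{84}\right)\right)\right)^{2} = \left(-440 - \frac{1181}{42}\right)^{2} = \left(- \frac{19661}{42}\right)^{2} = \frac{386554921}{1764}$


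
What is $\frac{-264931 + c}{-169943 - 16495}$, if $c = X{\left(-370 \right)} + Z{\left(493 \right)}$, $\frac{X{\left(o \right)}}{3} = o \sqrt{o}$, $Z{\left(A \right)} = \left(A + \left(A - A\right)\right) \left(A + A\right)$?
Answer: $- \frac{221167}{186438} + \frac{185 i \sqrt{370}}{31073} \approx -1.1863 + 0.11452 i$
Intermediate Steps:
$Z{\left(A \right)} = 2 A^{2}$ ($Z{\left(A \right)} = \left(A + 0\right) 2 A = A 2 A = 2 A^{2}$)
$X{\left(o \right)} = 3 o^{\frac{3}{2}}$ ($X{\left(o \right)} = 3 o \sqrt{o} = 3 o^{\frac{3}{2}}$)
$c = 486098 - 1110 i \sqrt{370}$ ($c = 3 \left(-370\right)^{\frac{3}{2}} + 2 \cdot 493^{2} = 3 \left(- 370 i \sqrt{370}\right) + 2 \cdot 243049 = - 1110 i \sqrt{370} + 486098 = 486098 - 1110 i \sqrt{370} \approx 4.861 \cdot 10^{5} - 21351.0 i$)
$\frac{-264931 + c}{-169943 - 16495} = \frac{-264931 + \left(486098 - 1110 i \sqrt{370}\right)}{-169943 - 16495} = \frac{221167 - 1110 i \sqrt{370}}{-186438} = \left(221167 - 1110 i \sqrt{370}\right) \left(- \frac{1}{186438}\right) = - \frac{221167}{186438} + \frac{185 i \sqrt{370}}{31073}$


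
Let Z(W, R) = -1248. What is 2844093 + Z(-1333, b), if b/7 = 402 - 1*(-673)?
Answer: 2842845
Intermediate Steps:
b = 7525 (b = 7*(402 - 1*(-673)) = 7*(402 + 673) = 7*1075 = 7525)
2844093 + Z(-1333, b) = 2844093 - 1248 = 2842845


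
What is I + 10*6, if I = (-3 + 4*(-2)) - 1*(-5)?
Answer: 54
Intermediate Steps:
I = -6 (I = (-3 - 8) + 5 = -11 + 5 = -6)
I + 10*6 = -6 + 10*6 = -6 + 60 = 54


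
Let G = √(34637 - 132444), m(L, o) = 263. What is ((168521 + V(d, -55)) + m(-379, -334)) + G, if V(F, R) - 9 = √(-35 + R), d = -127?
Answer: 168793 + I*√97807 + 3*I*√10 ≈ 1.6879e+5 + 322.23*I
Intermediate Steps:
V(F, R) = 9 + √(-35 + R)
G = I*√97807 (G = √(-97807) = I*√97807 ≈ 312.74*I)
((168521 + V(d, -55)) + m(-379, -334)) + G = ((168521 + (9 + √(-35 - 55))) + 263) + I*√97807 = ((168521 + (9 + √(-90))) + 263) + I*√97807 = ((168521 + (9 + 3*I*√10)) + 263) + I*√97807 = ((168530 + 3*I*√10) + 263) + I*√97807 = (168793 + 3*I*√10) + I*√97807 = 168793 + I*√97807 + 3*I*√10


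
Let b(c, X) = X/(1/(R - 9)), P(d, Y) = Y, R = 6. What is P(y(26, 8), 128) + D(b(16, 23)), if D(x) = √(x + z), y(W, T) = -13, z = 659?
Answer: 128 + √590 ≈ 152.29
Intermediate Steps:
b(c, X) = -3*X (b(c, X) = X/(1/(6 - 9)) = X/(1/(-3)) = X/(-⅓) = X*(-3) = -3*X)
D(x) = √(659 + x) (D(x) = √(x + 659) = √(659 + x))
P(y(26, 8), 128) + D(b(16, 23)) = 128 + √(659 - 3*23) = 128 + √(659 - 69) = 128 + √590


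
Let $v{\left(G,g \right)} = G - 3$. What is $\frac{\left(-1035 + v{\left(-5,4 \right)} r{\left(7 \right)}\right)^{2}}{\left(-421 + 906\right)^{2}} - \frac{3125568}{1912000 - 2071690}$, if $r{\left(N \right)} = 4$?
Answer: $\frac{3248723}{133075} \approx 24.413$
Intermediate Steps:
$v{\left(G,g \right)} = -3 + G$
$\frac{\left(-1035 + v{\left(-5,4 \right)} r{\left(7 \right)}\right)^{2}}{\left(-421 + 906\right)^{2}} - \frac{3125568}{1912000 - 2071690} = \frac{\left(-1035 + \left(-3 - 5\right) 4\right)^{2}}{\left(-421 + 906\right)^{2}} - \frac{3125568}{1912000 - 2071690} = \frac{\left(-1035 - 32\right)^{2}}{485^{2}} - \frac{3125568}{-159690} = \frac{\left(-1035 - 32\right)^{2}}{235225} - - \frac{520928}{26615} = \left(-1067\right)^{2} \cdot \frac{1}{235225} + \frac{520928}{26615} = 1138489 \cdot \frac{1}{235225} + \frac{520928}{26615} = \frac{121}{25} + \frac{520928}{26615} = \frac{3248723}{133075}$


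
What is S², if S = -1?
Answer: 1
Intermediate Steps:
S² = (-1)² = 1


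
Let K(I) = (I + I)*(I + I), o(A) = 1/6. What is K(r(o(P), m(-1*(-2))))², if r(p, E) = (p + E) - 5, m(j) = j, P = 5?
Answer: 83521/81 ≈ 1031.1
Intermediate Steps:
o(A) = ⅙
r(p, E) = -5 + E + p (r(p, E) = (E + p) - 5 = -5 + E + p)
K(I) = 4*I² (K(I) = (2*I)*(2*I) = 4*I²)
K(r(o(P), m(-1*(-2))))² = (4*(-5 - 1*(-2) + ⅙)²)² = (4*(-5 + 2 + ⅙)²)² = (4*(-17/6)²)² = (4*(289/36))² = (289/9)² = 83521/81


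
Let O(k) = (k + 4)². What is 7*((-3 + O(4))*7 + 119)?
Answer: 3822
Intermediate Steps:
O(k) = (4 + k)²
7*((-3 + O(4))*7 + 119) = 7*((-3 + (4 + 4)²)*7 + 119) = 7*((-3 + 8²)*7 + 119) = 7*((-3 + 64)*7 + 119) = 7*(61*7 + 119) = 7*(427 + 119) = 7*546 = 3822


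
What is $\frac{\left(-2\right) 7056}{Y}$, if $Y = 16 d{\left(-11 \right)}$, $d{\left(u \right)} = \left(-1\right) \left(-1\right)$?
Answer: $-882$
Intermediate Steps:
$d{\left(u \right)} = 1$
$Y = 16$ ($Y = 16 \cdot 1 = 16$)
$\frac{\left(-2\right) 7056}{Y} = \frac{\left(-2\right) 7056}{16} = \left(-14112\right) \frac{1}{16} = -882$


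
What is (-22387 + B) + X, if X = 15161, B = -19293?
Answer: -26519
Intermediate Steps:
(-22387 + B) + X = (-22387 - 19293) + 15161 = -41680 + 15161 = -26519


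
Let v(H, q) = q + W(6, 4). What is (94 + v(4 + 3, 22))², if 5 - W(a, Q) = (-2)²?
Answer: 13689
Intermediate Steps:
W(a, Q) = 1 (W(a, Q) = 5 - 1*(-2)² = 5 - 1*4 = 5 - 4 = 1)
v(H, q) = 1 + q (v(H, q) = q + 1 = 1 + q)
(94 + v(4 + 3, 22))² = (94 + (1 + 22))² = (94 + 23)² = 117² = 13689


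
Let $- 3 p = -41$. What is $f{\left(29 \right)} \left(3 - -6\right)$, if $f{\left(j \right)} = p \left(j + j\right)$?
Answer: $7134$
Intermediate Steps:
$p = \frac{41}{3}$ ($p = \left(- \frac{1}{3}\right) \left(-41\right) = \frac{41}{3} \approx 13.667$)
$f{\left(j \right)} = \frac{82 j}{3}$ ($f{\left(j \right)} = \frac{41 \left(j + j\right)}{3} = \frac{41 \cdot 2 j}{3} = \frac{82 j}{3}$)
$f{\left(29 \right)} \left(3 - -6\right) = \frac{82}{3} \cdot 29 \left(3 - -6\right) = \frac{2378 \left(3 + 6\right)}{3} = \frac{2378}{3} \cdot 9 = 7134$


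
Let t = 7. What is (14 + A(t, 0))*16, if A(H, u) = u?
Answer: 224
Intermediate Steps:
(14 + A(t, 0))*16 = (14 + 0)*16 = 14*16 = 224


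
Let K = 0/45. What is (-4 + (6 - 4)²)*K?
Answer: 0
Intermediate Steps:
K = 0 (K = 0*(1/45) = 0)
(-4 + (6 - 4)²)*K = (-4 + (6 - 4)²)*0 = (-4 + 2²)*0 = (-4 + 4)*0 = 0*0 = 0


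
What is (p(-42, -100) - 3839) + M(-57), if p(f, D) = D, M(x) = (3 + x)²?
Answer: -1023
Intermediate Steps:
(p(-42, -100) - 3839) + M(-57) = (-100 - 3839) + (3 - 57)² = -3939 + (-54)² = -3939 + 2916 = -1023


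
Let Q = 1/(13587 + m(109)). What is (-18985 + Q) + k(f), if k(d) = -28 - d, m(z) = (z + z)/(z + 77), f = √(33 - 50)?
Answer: -24026728007/1263700 - I*√17 ≈ -19013.0 - 4.1231*I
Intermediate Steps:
f = I*√17 (f = √(-17) = I*√17 ≈ 4.1231*I)
m(z) = 2*z/(77 + z) (m(z) = (2*z)/(77 + z) = 2*z/(77 + z))
Q = 93/1263700 (Q = 1/(13587 + 2*109/(77 + 109)) = 1/(13587 + 2*109/186) = 1/(13587 + 2*109*(1/186)) = 1/(13587 + 109/93) = 1/(1263700/93) = 93/1263700 ≈ 7.3593e-5)
(-18985 + Q) + k(f) = (-18985 + 93/1263700) + (-28 - I*√17) = -23991344407/1263700 + (-28 - I*√17) = -24026728007/1263700 - I*√17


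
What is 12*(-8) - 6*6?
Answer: -132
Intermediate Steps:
12*(-8) - 6*6 = -96 - 36 = -132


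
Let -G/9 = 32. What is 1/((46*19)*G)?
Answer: -1/251712 ≈ -3.9728e-6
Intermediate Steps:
G = -288 (G = -9*32 = -288)
1/((46*19)*G) = 1/((46*19)*(-288)) = 1/(874*(-288)) = 1/(-251712) = -1/251712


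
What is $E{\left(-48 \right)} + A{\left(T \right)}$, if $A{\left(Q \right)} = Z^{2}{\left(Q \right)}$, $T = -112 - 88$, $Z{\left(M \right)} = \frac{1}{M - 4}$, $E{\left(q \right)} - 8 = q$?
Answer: $- \frac{1664639}{41616} \approx -40.0$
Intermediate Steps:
$E{\left(q \right)} = 8 + q$
$Z{\left(M \right)} = \frac{1}{-4 + M}$ ($Z{\left(M \right)} = \frac{1}{M - 4} = \frac{1}{-4 + M}$)
$T = -200$ ($T = -112 - 88 = -200$)
$A{\left(Q \right)} = \frac{1}{\left(-4 + Q\right)^{2}}$ ($A{\left(Q \right)} = \left(\frac{1}{-4 + Q}\right)^{2} = \frac{1}{\left(-4 + Q\right)^{2}}$)
$E{\left(-48 \right)} + A{\left(T \right)} = \left(8 - 48\right) + \frac{1}{\left(-4 - 200\right)^{2}} = -40 + \frac{1}{41616} = - \frac{1664639}{41616}$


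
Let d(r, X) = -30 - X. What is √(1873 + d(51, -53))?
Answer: 2*√474 ≈ 43.543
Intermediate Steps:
√(1873 + d(51, -53)) = √(1873 + (-30 - 1*(-53))) = √(1873 + (-30 + 53)) = √(1873 + 23) = √1896 = 2*√474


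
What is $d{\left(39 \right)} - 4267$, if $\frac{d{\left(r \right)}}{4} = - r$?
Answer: $-4423$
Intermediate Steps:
$d{\left(r \right)} = - 4 r$ ($d{\left(r \right)} = 4 \left(- r\right) = - 4 r$)
$d{\left(39 \right)} - 4267 = \left(-4\right) 39 - 4267 = -156 - 4267 = -4423$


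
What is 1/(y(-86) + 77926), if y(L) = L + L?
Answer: 1/77754 ≈ 1.2861e-5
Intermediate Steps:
y(L) = 2*L
1/(y(-86) + 77926) = 1/(2*(-86) + 77926) = 1/(-172 + 77926) = 1/77754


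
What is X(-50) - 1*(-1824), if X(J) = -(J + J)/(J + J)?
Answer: 1823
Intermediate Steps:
X(J) = -1 (X(J) = -2*J/(2*J) = -2*J*1/(2*J) = -1*1 = -1)
X(-50) - 1*(-1824) = -1 - 1*(-1824) = -1 + 1824 = 1823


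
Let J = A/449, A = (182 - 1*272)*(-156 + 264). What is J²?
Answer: 94478400/201601 ≈ 468.64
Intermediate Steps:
A = -9720 (A = (182 - 272)*108 = -90*108 = -9720)
J = -9720/449 ≈ -21.648
J² = (-9720/449)² = 94478400/201601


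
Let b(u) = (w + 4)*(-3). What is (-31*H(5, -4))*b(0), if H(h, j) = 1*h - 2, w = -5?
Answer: -279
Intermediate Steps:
b(u) = 3 (b(u) = (-5 + 4)*(-3) = -1*(-3) = 3)
H(h, j) = -2 + h (H(h, j) = h - 2 = -2 + h)
(-31*H(5, -4))*b(0) = -31*(-2 + 5)*3 = -31*3*3 = -93*3 = -279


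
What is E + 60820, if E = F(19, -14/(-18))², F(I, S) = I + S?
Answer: 4958104/81 ≈ 61211.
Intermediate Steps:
E = 31684/81 (E = (19 - 14/(-18))² = (19 - 14*(-1/18))² = (19 + 7/9)² = (178/9)² = 31684/81 ≈ 391.16)
E + 60820 = 31684/81 + 60820 = 4958104/81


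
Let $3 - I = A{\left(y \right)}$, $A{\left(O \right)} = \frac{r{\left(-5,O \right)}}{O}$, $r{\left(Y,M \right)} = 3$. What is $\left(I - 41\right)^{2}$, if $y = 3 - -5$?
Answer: $\frac{94249}{64} \approx 1472.6$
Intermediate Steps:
$y = 8$ ($y = 3 + 5 = 8$)
$A{\left(O \right)} = \frac{3}{O}$
$I = \frac{21}{8}$ ($I = 3 - \frac{3}{8} = \frac{21}{8} \approx 2.625$)
$\left(I - 41\right)^{2} = \left(\frac{21}{8} - 41\right)^{2} = \left(- \frac{307}{8}\right)^{2} = \frac{94249}{64}$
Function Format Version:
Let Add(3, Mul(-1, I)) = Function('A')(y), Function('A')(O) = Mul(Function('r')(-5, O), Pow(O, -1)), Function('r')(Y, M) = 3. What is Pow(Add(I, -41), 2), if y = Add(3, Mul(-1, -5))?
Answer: Rational(94249, 64) ≈ 1472.6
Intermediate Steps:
y = 8 (y = Add(3, 5) = 8)
Function('A')(O) = Mul(3, Pow(O, -1))
I = Rational(21, 8) (I = Add(3, Mul(-1, Mul(3, Pow(8, -1)))) = Add(3, Mul(-1, Mul(3, Rational(1, 8)))) = Add(3, Mul(-1, Rational(3, 8))) = Add(3, Rational(-3, 8)) = Rational(21, 8) ≈ 2.6250)
Pow(Add(I, -41), 2) = Pow(Add(Rational(21, 8), -41), 2) = Pow(Rational(-307, 8), 2) = Rational(94249, 64)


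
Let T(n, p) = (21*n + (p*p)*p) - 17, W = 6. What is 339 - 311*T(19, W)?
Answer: -185639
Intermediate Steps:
T(n, p) = -17 + p³ + 21*n (T(n, p) = (21*n + p²*p) - 17 = (21*n + p³) - 17 = (p³ + 21*n) - 17 = -17 + p³ + 21*n)
339 - 311*T(19, W) = 339 - 311*(-17 + 6³ + 21*19) = 339 - 311*(-17 + 216 + 399) = 339 - 311*598 = 339 - 185978 = -185639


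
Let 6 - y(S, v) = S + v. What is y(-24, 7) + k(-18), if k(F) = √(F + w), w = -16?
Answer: 23 + I*√34 ≈ 23.0 + 5.831*I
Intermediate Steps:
y(S, v) = 6 - S - v (y(S, v) = 6 - (S + v) = 6 + (-S - v) = 6 - S - v)
k(F) = √(-16 + F) (k(F) = √(F - 16) = √(-16 + F))
y(-24, 7) + k(-18) = (6 - 1*(-24) - 1*7) + √(-16 - 18) = (6 + 24 - 7) + √(-34) = 23 + I*√34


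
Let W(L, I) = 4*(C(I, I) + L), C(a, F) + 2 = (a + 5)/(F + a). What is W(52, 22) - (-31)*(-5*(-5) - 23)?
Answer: 2909/11 ≈ 264.45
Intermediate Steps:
C(a, F) = -2 + (5 + a)/(F + a) (C(a, F) = -2 + (a + 5)/(F + a) = -2 + (5 + a)/(F + a))
W(L, I) = 4*L + 2*(5 - 3*I)/I (W(L, I) = 4*((5 - I - 2*I)/(I + I) + L) = 4*((5 - 3*I)/((2*I)) + L) = 4*((1/(2*I))*(5 - 3*I) + L) = 4*((5 - 3*I)/(2*I) + L) = 4*(L + (5 - 3*I)/(2*I)) = 4*L + 2*(5 - 3*I)/I)
W(52, 22) - (-31)*(-5*(-5) - 23) = (-6 + 4*52 + 10/22) - (-31)*(-5*(-5) - 23) = (-6 + 208 + 10*(1/22)) - (-31)*(25 - 23) = (-6 + 208 + 5/11) - (-31)*2 = 2227/11 - 1*(-62) = 2227/11 + 62 = 2909/11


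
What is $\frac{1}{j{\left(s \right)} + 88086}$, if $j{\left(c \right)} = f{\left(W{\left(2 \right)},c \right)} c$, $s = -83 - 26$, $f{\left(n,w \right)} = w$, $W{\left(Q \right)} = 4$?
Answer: $\frac{1}{99967} \approx 1.0003 \cdot 10^{-5}$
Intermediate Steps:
$s = -109$
$j{\left(c \right)} = c^{2}$ ($j{\left(c \right)} = c c = c^{2}$)
$\frac{1}{j{\left(s \right)} + 88086} = \frac{1}{\left(-109\right)^{2} + 88086} = \frac{1}{11881 + 88086} = \frac{1}{99967}$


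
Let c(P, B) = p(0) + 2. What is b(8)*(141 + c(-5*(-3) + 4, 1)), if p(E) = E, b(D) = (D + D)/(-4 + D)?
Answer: 572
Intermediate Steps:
b(D) = 2*D/(-4 + D) (b(D) = (2*D)/(-4 + D) = 2*D/(-4 + D))
c(P, B) = 2 (c(P, B) = 0 + 2 = 2)
b(8)*(141 + c(-5*(-3) + 4, 1)) = (2*8/(-4 + 8))*(141 + 2) = (2*8/4)*143 = (2*8*(¼))*143 = 4*143 = 572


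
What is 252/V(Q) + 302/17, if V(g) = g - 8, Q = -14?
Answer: 1180/187 ≈ 6.3102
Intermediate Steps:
V(g) = -8 + g
252/V(Q) + 302/17 = 252/(-8 - 14) + 302/17 = 252/(-22) + 302*(1/17) = 252*(-1/22) + 302/17 = -126/11 + 302/17 = 1180/187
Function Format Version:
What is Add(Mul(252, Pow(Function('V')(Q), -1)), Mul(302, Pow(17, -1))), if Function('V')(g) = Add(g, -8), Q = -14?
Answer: Rational(1180, 187) ≈ 6.3102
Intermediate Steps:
Function('V')(g) = Add(-8, g)
Add(Mul(252, Pow(Function('V')(Q), -1)), Mul(302, Pow(17, -1))) = Add(Mul(252, Pow(Add(-8, -14), -1)), Mul(302, Pow(17, -1))) = Add(Mul(252, Pow(-22, -1)), Mul(302, Rational(1, 17))) = Add(Mul(252, Rational(-1, 22)), Rational(302, 17)) = Add(Rational(-126, 11), Rational(302, 17)) = Rational(1180, 187)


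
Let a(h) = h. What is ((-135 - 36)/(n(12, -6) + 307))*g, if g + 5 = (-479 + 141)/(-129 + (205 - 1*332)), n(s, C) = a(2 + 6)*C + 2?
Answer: 8949/3712 ≈ 2.4108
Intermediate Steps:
n(s, C) = 2 + 8*C (n(s, C) = (2 + 6)*C + 2 = 8*C + 2 = 2 + 8*C)
g = -471/128 (g = -5 + (-479 + 141)/(-129 + (205 - 1*332)) = -5 - 338/(-129 + (205 - 332)) = -5 - 338/(-129 - 127) = -5 - 338/(-256) = -5 - 338*(-1/256) = -5 + 169/128 = -471/128 ≈ -3.6797)
((-135 - 36)/(n(12, -6) + 307))*g = ((-135 - 36)/((2 + 8*(-6)) + 307))*(-471/128) = -171/((2 - 48) + 307)*(-471/128) = -171/(-46 + 307)*(-471/128) = -171/261*(-471/128) = -171*1/261*(-471/128) = -19/29*(-471/128) = 8949/3712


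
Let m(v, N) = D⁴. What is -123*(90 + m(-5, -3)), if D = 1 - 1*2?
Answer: -11193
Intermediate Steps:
D = -1 (D = 1 - 2 = -1)
m(v, N) = 1 (m(v, N) = (-1)⁴ = 1)
-123*(90 + m(-5, -3)) = -123*(90 + 1) = -123*91 = -11193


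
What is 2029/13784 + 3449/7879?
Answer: 63527507/108604136 ≈ 0.58495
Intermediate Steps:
2029/13784 + 3449/7879 = 63527507/108604136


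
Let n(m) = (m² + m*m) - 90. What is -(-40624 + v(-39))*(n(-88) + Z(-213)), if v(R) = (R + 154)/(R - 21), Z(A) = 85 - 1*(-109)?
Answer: 1900317878/3 ≈ 6.3344e+8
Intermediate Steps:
n(m) = -90 + 2*m² (n(m) = (m² + m²) - 90 = 2*m² - 90 = -90 + 2*m²)
Z(A) = 194 (Z(A) = 85 + 109 = 194)
v(R) = (154 + R)/(-21 + R)
-(-40624 + v(-39))*(n(-88) + Z(-213)) = -(-40624 + (154 - 39)/(-21 - 39))*((-90 + 2*(-88)²) + 194) = -(-40624 + 115/(-60))*((-90 + 2*7744) + 194) = -(-40624 - 1/60*115)*((-90 + 15488) + 194) = -(-40624 - 23/12)*(15398 + 194) = -(-487511)*15592/12 = -1*(-1900317878/3) = 1900317878/3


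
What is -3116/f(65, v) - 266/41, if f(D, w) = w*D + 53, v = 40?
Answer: -833454/108773 ≈ -7.6623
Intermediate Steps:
f(D, w) = 53 + D*w (f(D, w) = D*w + 53 = 53 + D*w)
-3116/f(65, v) - 266/41 = -3116/(53 + 65*40) - 266/41 = -3116/(53 + 2600) - 266*1/41 = -3116/2653 - 266/41 = -833454/108773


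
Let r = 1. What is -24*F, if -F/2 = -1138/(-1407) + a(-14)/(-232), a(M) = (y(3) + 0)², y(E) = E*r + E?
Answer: 426728/13601 ≈ 31.375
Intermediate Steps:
y(E) = 2*E (y(E) = E*1 + E = E + E = 2*E)
a(M) = 36 (a(M) = (2*3 + 0)² = (6 + 0)² = 6² = 36)
F = -53341/40803 (F = -2*(-1138/(-1407) + 36/(-232)) = -2*(-1138*(-1/1407) + 36*(-1/232)) = -2*(1138/1407 - 9/58) = -2*53341/81606 = -53341/40803 ≈ -1.3073)
-24*F = -24*(-53341/40803) = 426728/13601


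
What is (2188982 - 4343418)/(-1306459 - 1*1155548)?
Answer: 2154436/2462007 ≈ 0.87507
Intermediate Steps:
(2188982 - 4343418)/(-1306459 - 1*1155548) = -2154436/(-1306459 - 1155548) = -2154436/(-2462007) = -2154436*(-1/2462007) = 2154436/2462007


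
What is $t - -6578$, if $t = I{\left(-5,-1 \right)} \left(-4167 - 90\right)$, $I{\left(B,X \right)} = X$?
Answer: $10835$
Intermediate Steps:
$t = 4257$ ($t = - (-4167 - 90) = \left(-1\right) \left(-4257\right) = 4257$)
$t - -6578 = 4257 - -6578 = 4257 + 6578 = 10835$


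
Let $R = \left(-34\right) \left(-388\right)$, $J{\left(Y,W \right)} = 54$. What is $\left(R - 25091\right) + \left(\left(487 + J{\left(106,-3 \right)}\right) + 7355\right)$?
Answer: $-4003$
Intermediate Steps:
$R = 13192$
$\left(R - 25091\right) + \left(\left(487 + J{\left(106,-3 \right)}\right) + 7355\right) = \left(13192 - 25091\right) + \left(\left(487 + 54\right) + 7355\right) = -11899 + \left(541 + 7355\right) = -11899 + 7896 = -4003$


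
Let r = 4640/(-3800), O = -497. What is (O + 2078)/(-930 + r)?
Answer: -150195/88466 ≈ -1.6978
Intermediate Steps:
r = -116/95 (r = 4640*(-1/3800) = -116/95 ≈ -1.2211)
(O + 2078)/(-930 + r) = (-497 + 2078)/(-930 - 116/95) = 1581/(-88466/95) = 1581*(-95/88466) = -150195/88466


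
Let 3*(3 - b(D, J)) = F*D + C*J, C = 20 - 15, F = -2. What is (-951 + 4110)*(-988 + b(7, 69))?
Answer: -3460158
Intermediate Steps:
C = 5
b(D, J) = 3 - 5*J/3 + 2*D/3 (b(D, J) = 3 - (-2*D + 5*J)/3 = 3 + (-5*J/3 + 2*D/3) = 3 - 5*J/3 + 2*D/3)
(-951 + 4110)*(-988 + b(7, 69)) = (-951 + 4110)*(-988 + (3 - 5/3*69 + (2/3)*7)) = 3159*(-988 + (3 - 115 + 14/3)) = 3159*(-988 - 322/3) = 3159*(-3286/3) = -3460158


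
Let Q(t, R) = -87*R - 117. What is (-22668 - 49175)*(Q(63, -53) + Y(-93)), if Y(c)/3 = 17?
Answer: -326526435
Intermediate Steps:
Q(t, R) = -117 - 87*R
Y(c) = 51 (Y(c) = 3*17 = 51)
(-22668 - 49175)*(Q(63, -53) + Y(-93)) = (-22668 - 49175)*((-117 - 87*(-53)) + 51) = -71843*((-117 + 4611) + 51) = -71843*(4494 + 51) = -71843*4545 = -326526435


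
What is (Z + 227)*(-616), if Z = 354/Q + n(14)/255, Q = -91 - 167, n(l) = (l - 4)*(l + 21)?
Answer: -306652192/2193 ≈ -1.3983e+5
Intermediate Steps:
n(l) = (-4 + l)*(21 + l)
Q = -258
Z = 1/2193 (Z = 354/(-258) + (-84 + 14² + 17*14)/255 = 354*(-1/258) + (-84 + 196 + 238)*(1/255) = -59/43 + 350*(1/255) = -59/43 + 70/51 = 1/2193 ≈ 0.00045600)
(Z + 227)*(-616) = (1/2193 + 227)*(-616) = (497812/2193)*(-616) = -306652192/2193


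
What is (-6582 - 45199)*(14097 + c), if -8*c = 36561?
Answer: -3946488915/8 ≈ -4.9331e+8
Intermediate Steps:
c = -36561/8 (c = -⅛*36561 = -36561/8 ≈ -4570.1)
(-6582 - 45199)*(14097 + c) = (-6582 - 45199)*(14097 - 36561/8) = -51781*76215/8 = -3946488915/8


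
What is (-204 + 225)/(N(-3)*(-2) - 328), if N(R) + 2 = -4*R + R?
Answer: -7/114 ≈ -0.061404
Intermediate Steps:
N(R) = -2 - 3*R (N(R) = -2 + (-4*R + R) = -2 - 3*R)
(-204 + 225)/(N(-3)*(-2) - 328) = (-204 + 225)/((-2 - 3*(-3))*(-2) - 328) = 21/((-2 + 9)*(-2) - 328) = 21/(7*(-2) - 328) = 21/(-14 - 328) = 21/(-342) = 21*(-1/342) = -7/114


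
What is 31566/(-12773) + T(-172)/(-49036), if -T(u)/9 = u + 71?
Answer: -1559481033/626336828 ≈ -2.4898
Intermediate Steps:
T(u) = -639 - 9*u (T(u) = -9*(u + 71) = -9*(71 + u) = -639 - 9*u)
31566/(-12773) + T(-172)/(-49036) = 31566/(-12773) + (-639 - 9*(-172))/(-49036) = 31566*(-1/12773) + (-639 + 1548)*(-1/49036) = -31566/12773 + 909*(-1/49036) = -31566/12773 - 909/49036 = -1559481033/626336828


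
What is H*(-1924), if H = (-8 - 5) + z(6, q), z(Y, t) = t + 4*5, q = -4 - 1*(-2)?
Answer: -9620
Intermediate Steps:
q = -2 (q = -4 + 2 = -2)
z(Y, t) = 20 + t (z(Y, t) = t + 20 = 20 + t)
H = 5 (H = (-8 - 5) + (20 - 2) = -13 + 18 = 5)
H*(-1924) = 5*(-1924) = -9620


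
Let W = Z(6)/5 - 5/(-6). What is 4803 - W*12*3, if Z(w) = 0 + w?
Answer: 23649/5 ≈ 4729.8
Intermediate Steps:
Z(w) = w
W = 61/30 (W = 6/5 - 5/(-6) = 6*(1/5) - 5*(-1/6) = 6/5 + 5/6 = 61/30 ≈ 2.0333)
4803 - W*12*3 = 4803 - (61/30)*12*3 = 4803 - 122*3/5 = 4803 - 1*366/5 = 4803 - 366/5 = 23649/5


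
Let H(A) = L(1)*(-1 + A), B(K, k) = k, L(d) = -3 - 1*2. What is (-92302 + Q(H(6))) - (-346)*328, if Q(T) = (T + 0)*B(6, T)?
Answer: 21811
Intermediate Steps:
L(d) = -5 (L(d) = -3 - 2 = -5)
H(A) = 5 - 5*A (H(A) = -5*(-1 + A) = 5 - 5*A)
Q(T) = T² (Q(T) = (T + 0)*T = T*T = T²)
(-92302 + Q(H(6))) - (-346)*328 = (-92302 + (5 - 5*6)²) - (-346)*328 = (-92302 + (5 - 30)²) - 1*(-113488) = (-92302 + (-25)²) + 113488 = (-92302 + 625) + 113488 = -91677 + 113488 = 21811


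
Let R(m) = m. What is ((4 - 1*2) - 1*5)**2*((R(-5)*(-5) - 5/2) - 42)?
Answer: -351/2 ≈ -175.50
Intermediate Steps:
((4 - 1*2) - 1*5)**2*((R(-5)*(-5) - 5/2) - 42) = ((4 - 1*2) - 1*5)**2*((-5*(-5) - 5/2) - 42) = ((4 - 2) - 5)**2*((25 - 5*1/2) - 42) = (2 - 5)**2*((25 - 5/2) - 42) = (-3)**2*(45/2 - 42) = 9*(-39/2) = -351/2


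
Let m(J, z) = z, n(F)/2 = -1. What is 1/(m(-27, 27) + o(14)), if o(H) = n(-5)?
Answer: 1/25 ≈ 0.040000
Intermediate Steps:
n(F) = -2 (n(F) = 2*(-1) = -2)
o(H) = -2
1/(m(-27, 27) + o(14)) = 1/(27 - 2) = 1/25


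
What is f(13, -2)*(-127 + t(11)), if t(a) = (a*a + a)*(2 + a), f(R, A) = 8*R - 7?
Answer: 154133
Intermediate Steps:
f(R, A) = -7 + 8*R
t(a) = (2 + a)*(a + a**2) (t(a) = (a**2 + a)*(2 + a) = (a + a**2)*(2 + a) = (2 + a)*(a + a**2))
f(13, -2)*(-127 + t(11)) = (-7 + 8*13)*(-127 + 11*(2 + 11**2 + 3*11)) = (-7 + 104)*(-127 + 11*(2 + 121 + 33)) = 97*(-127 + 11*156) = 97*(-127 + 1716) = 97*1589 = 154133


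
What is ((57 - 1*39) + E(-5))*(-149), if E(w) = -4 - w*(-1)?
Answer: -1341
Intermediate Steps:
E(w) = -4 + w (E(w) = -4 - (-1)*w = -4 + w)
((57 - 1*39) + E(-5))*(-149) = ((57 - 1*39) + (-4 - 5))*(-149) = ((57 - 39) - 9)*(-149) = (18 - 9)*(-149) = 9*(-149) = -1341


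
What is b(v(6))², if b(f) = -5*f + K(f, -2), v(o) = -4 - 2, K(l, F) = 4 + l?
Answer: 784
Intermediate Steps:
v(o) = -6
b(f) = 4 - 4*f (b(f) = -5*f + (4 + f) = 4 - 4*f)
b(v(6))² = (4 - 4*(-6))² = (4 + 24)² = 28² = 784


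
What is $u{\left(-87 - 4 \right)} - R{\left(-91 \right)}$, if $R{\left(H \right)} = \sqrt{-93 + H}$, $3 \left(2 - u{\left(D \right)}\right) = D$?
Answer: $\frac{97}{3} - 2 i \sqrt{46} \approx 32.333 - 13.565 i$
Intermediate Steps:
$u{\left(D \right)} = 2 - \frac{D}{3}$
$u{\left(-87 - 4 \right)} - R{\left(-91 \right)} = \left(2 - \frac{-87 - 4}{3}\right) - \sqrt{-93 - 91} = \left(2 - \frac{-87 - 4}{3}\right) - \sqrt{-184} = \left(2 - - \frac{91}{3}\right) - 2 i \sqrt{46} = \left(2 + \frac{91}{3}\right) - 2 i \sqrt{46} = \frac{97}{3} - 2 i \sqrt{46}$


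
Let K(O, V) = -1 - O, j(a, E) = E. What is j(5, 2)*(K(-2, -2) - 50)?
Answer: -98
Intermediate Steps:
j(5, 2)*(K(-2, -2) - 50) = 2*((-1 - 1*(-2)) - 50) = 2*((-1 + 2) - 50) = 2*(1 - 50) = 2*(-49) = -98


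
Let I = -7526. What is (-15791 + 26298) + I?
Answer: 2981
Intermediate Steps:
(-15791 + 26298) + I = (-15791 + 26298) - 7526 = 10507 - 7526 = 2981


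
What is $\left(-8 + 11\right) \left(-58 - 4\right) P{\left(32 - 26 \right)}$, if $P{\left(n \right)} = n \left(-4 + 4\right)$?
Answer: $0$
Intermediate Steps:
$P{\left(n \right)} = 0$ ($P{\left(n \right)} = n 0 = 0$)
$\left(-8 + 11\right) \left(-58 - 4\right) P{\left(32 - 26 \right)} = \left(-8 + 11\right) \left(-58 - 4\right) 0 = 3 \left(-62\right) 0 = \left(-186\right) 0 = 0$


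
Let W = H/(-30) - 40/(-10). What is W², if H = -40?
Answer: 256/9 ≈ 28.444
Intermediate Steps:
W = 16/3 (W = -40/(-30) - 40/(-10) = -40*(-1/30) - 40*(-⅒) = 4/3 + 4 = 16/3 ≈ 5.3333)
W² = (16/3)² = 256/9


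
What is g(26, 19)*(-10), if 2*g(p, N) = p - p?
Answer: 0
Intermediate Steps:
g(p, N) = 0 (g(p, N) = (p - p)/2 = (½)*0 = 0)
g(26, 19)*(-10) = 0*(-10) = 0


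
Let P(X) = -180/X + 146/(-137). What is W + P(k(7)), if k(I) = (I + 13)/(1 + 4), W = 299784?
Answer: 41064097/137 ≈ 2.9974e+5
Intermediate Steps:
k(I) = 13/5 + I/5 (k(I) = (13 + I)/5 = (13 + I)*(1/5) = 13/5 + I/5)
P(X) = -146/137 - 180/X (P(X) = -180/X + 146*(-1/137) = -180/X - 146/137 = -146/137 - 180/X)
W + P(k(7)) = 299784 + (-146/137 - 180/(13/5 + (1/5)*7)) = 299784 + (-146/137 - 180/(13/5 + 7/5)) = 299784 + (-146/137 - 180/4) = 299784 + (-146/137 - 180*1/4) = 299784 + (-146/137 - 45) = 299784 - 6311/137 = 41064097/137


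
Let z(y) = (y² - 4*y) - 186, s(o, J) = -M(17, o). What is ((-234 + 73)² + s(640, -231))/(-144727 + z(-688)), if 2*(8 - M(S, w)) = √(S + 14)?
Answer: 25913/331183 + √31/662366 ≈ 0.078252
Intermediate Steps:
M(S, w) = 8 - √(14 + S)/2 (M(S, w) = 8 - √(S + 14)/2 = 8 - √(14 + S)/2)
s(o, J) = -8 + √31/2 (s(o, J) = -(8 - √(14 + 17)/2) = -(8 - √31/2) = -8 + √31/2)
z(y) = -186 + y² - 4*y
((-234 + 73)² + s(640, -231))/(-144727 + z(-688)) = ((-234 + 73)² + (-8 + √31/2))/(-144727 + (-186 + (-688)² - 4*(-688))) = ((-161)² + (-8 + √31/2))/(-144727 + (-186 + 473344 + 2752)) = (25921 + (-8 + √31/2))/(-144727 + 475910) = (25913 + √31/2)/331183 = (25913 + √31/2)*(1/331183) = 25913/331183 + √31/662366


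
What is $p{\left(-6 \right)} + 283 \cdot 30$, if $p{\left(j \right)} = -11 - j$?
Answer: $8485$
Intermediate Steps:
$p{\left(-6 \right)} + 283 \cdot 30 = \left(-11 - -6\right) + 283 \cdot 30 = \left(-11 + 6\right) + 8490 = -5 + 8490 = 8485$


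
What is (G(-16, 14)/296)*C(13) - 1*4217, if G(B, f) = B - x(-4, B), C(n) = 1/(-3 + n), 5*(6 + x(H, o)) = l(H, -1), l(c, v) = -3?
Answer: -62411647/14800 ≈ -4217.0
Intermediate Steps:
x(H, o) = -33/5 (x(H, o) = -6 + (⅕)*(-3) = -6 - ⅗ = -33/5)
G(B, f) = 33/5 + B (G(B, f) = B - 1*(-33/5) = B + 33/5 = 33/5 + B)
(G(-16, 14)/296)*C(13) - 1*4217 = ((33/5 - 16)/296)/(-3 + 13) - 1*4217 = -47/5*1/296/10 - 4217 = -47/1480*⅒ - 4217 = -47/14800 - 4217 = -62411647/14800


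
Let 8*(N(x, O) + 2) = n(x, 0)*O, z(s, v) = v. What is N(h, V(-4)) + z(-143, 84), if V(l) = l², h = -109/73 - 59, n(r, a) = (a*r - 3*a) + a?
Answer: 82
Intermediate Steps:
n(r, a) = -2*a + a*r (n(r, a) = (-3*a + a*r) + a = -2*a + a*r)
h = -4416/73 (h = -109*1/73 - 59 = -109/73 - 59 = -4416/73 ≈ -60.493)
N(x, O) = -2 (N(x, O) = -2 + ((0*(-2 + x))*O)/8 = -2 + (0*O)/8 = -2 + (⅛)*0 = -2 + 0 = -2)
N(h, V(-4)) + z(-143, 84) = -2 + 84 = 82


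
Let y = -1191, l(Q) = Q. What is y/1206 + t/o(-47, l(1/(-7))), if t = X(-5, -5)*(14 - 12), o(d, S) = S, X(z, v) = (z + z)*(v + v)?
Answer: -563197/402 ≈ -1401.0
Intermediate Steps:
X(z, v) = 4*v*z (X(z, v) = (2*z)*(2*v) = 4*v*z)
t = 200 (t = (4*(-5)*(-5))*(14 - 12) = 100*2 = 200)
y/1206 + t/o(-47, l(1/(-7))) = -1191/1206 + 200/(1/(-7)) = -1191*1/1206 + 200/(-1/7) = -397/402 + 200*(-7) = -397/402 - 1400 = -563197/402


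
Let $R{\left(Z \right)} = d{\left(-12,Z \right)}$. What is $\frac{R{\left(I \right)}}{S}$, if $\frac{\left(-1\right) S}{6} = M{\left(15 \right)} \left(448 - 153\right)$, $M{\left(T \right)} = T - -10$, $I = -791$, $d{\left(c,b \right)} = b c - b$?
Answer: $- \frac{10283}{44250} \approx -0.23238$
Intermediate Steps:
$d{\left(c,b \right)} = - b + b c$
$M{\left(T \right)} = 10 + T$ ($M{\left(T \right)} = T + 10 = 10 + T$)
$R{\left(Z \right)} = - 13 Z$ ($R{\left(Z \right)} = Z \left(-1 - 12\right) = Z \left(-13\right) = - 13 Z$)
$S = -44250$ ($S = - 6 \left(10 + 15\right) \left(448 - 153\right) = - 6 \cdot 25 \cdot 295 = \left(-6\right) 7375 = -44250$)
$\frac{R{\left(I \right)}}{S} = \frac{\left(-13\right) \left(-791\right)}{-44250} = 10283 \left(- \frac{1}{44250}\right) = - \frac{10283}{44250}$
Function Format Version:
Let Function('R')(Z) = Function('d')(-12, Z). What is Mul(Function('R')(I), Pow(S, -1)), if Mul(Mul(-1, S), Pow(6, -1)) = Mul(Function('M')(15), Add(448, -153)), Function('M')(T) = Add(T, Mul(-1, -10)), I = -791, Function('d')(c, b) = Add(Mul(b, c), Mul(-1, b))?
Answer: Rational(-10283, 44250) ≈ -0.23238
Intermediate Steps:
Function('d')(c, b) = Add(Mul(-1, b), Mul(b, c))
Function('M')(T) = Add(10, T) (Function('M')(T) = Add(T, 10) = Add(10, T))
Function('R')(Z) = Mul(-13, Z) (Function('R')(Z) = Mul(Z, Add(-1, -12)) = Mul(Z, -13) = Mul(-13, Z))
S = -44250 (S = Mul(-6, Mul(Add(10, 15), Add(448, -153))) = Mul(-6, Mul(25, 295)) = Mul(-6, 7375) = -44250)
Mul(Function('R')(I), Pow(S, -1)) = Mul(Mul(-13, -791), Pow(-44250, -1)) = Mul(10283, Rational(-1, 44250)) = Rational(-10283, 44250)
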